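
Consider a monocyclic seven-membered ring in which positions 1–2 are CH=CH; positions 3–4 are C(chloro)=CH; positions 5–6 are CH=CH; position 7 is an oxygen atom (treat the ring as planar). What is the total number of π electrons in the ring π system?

8

Check conjugation: the double-bond atoms are sp², each contributing one p electron; the oxygen donates one lone pair from its p orbital — every position has a p orbital, so the cyclic π system is continuous.
Counting π electrons: 3 × 2 = 6 from the double-bond units + 2 from the O atom = 8.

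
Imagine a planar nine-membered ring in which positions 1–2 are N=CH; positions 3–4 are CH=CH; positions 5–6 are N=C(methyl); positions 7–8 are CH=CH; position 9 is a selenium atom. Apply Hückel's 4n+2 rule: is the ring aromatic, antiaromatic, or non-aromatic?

Every ring atom contributes a p orbital perpendicular to the ring (every atom in a ring double bond is sp² and brings one electron to the p orbital; each =N– nitrogen is pyridine-type (lone pair in the sp² plane, one electron in the p orbital); the selenium donates one lone pair from its p orbital), so the π system is cyclic and fully conjugated.
Tallying contributions gives 4 × 2 = 8 from the double-bond units + 2 from the Se atom = 10.
With 10 π electrons (n = 2), the Hückel 4n+2 condition holds.

Aromatic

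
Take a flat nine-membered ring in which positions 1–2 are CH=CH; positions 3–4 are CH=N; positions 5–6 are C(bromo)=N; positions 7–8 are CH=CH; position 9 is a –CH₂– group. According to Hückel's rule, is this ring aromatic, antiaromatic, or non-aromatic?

Non-aromatic

At the CH2 position, the tetrahedral CH₂ carbon is sp³ and has no p orbital in the ring π system; the ring's p-orbital overlap is broken there.
Broken conjugation rules out both aromaticity and antiaromaticity.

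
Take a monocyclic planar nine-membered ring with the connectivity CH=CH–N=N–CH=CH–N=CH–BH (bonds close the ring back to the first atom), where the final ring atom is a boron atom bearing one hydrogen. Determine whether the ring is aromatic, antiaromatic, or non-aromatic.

The p orbitals form a continuous loop: each doubly-bonded ring atom is sp² with one p-orbital electron; each =N– nitrogen is pyridine-type (lone pair in the sp² plane, one electron in the p orbital); the boron has an empty p orbital. The ring is fully conjugated.
Tallying contributions gives 4 × 2 = 8 from the double-bond units + 0 from the BH atom = 8.
8 = 4(2); a planar, fully conjugated 4n system is antiaromatic.

Antiaromatic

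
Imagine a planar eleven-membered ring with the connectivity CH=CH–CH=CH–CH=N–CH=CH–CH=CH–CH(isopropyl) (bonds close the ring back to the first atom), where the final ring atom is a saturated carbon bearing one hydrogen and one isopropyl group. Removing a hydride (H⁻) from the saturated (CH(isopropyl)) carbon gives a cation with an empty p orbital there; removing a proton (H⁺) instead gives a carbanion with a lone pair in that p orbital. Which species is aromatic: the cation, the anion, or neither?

Both ions have a continuous loop of p orbitals — each ring atom is sp².
Cation: 5 × 2 + 0 = 10 π electrons → 4(2)+2, aromatic.
Anion: 5 × 2 + 2 = 12 π electrons → 4(3), antiaromatic.

The cation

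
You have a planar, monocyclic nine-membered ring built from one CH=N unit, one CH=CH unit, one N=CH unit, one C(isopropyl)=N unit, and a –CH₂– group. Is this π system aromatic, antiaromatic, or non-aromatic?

The CH2 carbon is saturated: the tetrahedral CH₂ carbon is sp³ and has no p orbital in the ring π system. Conjugation is not continuous around the ring.
A ring that is not fully conjugated cannot be aromatic or antiaromatic regardless of its π-electron count.

Non-aromatic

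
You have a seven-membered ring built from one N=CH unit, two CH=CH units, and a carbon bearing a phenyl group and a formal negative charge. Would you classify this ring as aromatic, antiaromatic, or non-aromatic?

Antiaromatic

The p orbitals form a continuous loop: each doubly-bonded ring atom is sp² with one p-orbital electron; the doubly-bonded nitrogens are pyridine-type — their lone pairs lie in the ring plane, leaving one electron in the p orbital; the carbanion's lone pair occupies the p orbital. The ring is fully conjugated.
Tallying contributions gives 3 × 2 = 6 from the double-bond units + 2 from the C(phenyl)(-) atom = 8.
A 4n π count (8, n = 2) in a planar conjugated ring means antiaromatic.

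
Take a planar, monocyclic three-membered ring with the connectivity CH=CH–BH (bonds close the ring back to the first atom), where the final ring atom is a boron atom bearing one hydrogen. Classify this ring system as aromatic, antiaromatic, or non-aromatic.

The p orbitals form a continuous loop: each doubly-bonded ring atom is sp² with one p-orbital electron; the boron has an empty p orbital. The ring is fully conjugated.
π-electron count: 1 × 2 = 2 from the double-bond unit + 0 from the BH atom = 2.
With 2 π electrons (n = 0), the Hückel 4n+2 condition holds.

Aromatic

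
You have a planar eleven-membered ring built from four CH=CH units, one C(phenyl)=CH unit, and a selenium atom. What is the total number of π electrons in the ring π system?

12

Check conjugation: every atom in a ring double bond is sp² and brings one electron to the p orbital; the selenium donates one lone pair from its p orbital — every position has a p orbital, so the cyclic π system is continuous.
Adding the contributions, 5 × 2 = 10 from the double-bond units + 2 from the Se atom = 12.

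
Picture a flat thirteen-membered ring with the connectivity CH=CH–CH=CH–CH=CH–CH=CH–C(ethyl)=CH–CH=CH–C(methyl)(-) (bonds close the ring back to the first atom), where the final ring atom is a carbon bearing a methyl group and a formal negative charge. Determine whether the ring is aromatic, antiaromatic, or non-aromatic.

Aromatic

Check conjugation: every atom in a ring double bond is sp² and brings one electron to the p orbital; the carbanion's lone pair occupies the p orbital — every position has a p orbital, so the cyclic π system is continuous.
Tallying contributions gives 6 × 2 = 12 from the double-bond units + 2 from the C(methyl)(-) atom = 14.
14 = 4(3) + 2, which satisfies Hückel's 4n+2 rule.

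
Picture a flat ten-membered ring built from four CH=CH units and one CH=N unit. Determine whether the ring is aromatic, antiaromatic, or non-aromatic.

Every ring atom contributes a p orbital perpendicular to the ring (the double-bond atoms are sp², each contributing one p electron; each sp² =N– keeps its lone pair in-plane and puts one electron into the π system), so the π system is cyclic and fully conjugated.
π-electron count: 5 × 2 = 10 from the 5 double-bond units.
10 = 4(2) + 2, which satisfies Hückel's 4n+2 rule.

Aromatic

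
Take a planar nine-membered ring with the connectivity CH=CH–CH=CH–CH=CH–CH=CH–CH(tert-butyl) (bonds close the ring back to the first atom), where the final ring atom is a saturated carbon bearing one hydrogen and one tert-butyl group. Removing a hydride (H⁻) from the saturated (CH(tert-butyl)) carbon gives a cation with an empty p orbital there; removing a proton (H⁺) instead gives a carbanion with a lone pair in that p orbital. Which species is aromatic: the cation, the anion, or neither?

The anion

Once that carbon is sp², every ring atom has a p orbital and both ions are fully conjugated.
Cation: 4 × 2 + 0 = 8 π electrons → 4(2), antiaromatic.
Anion: 4 × 2 + 2 = 10 π electrons → 4(2)+2, aromatic.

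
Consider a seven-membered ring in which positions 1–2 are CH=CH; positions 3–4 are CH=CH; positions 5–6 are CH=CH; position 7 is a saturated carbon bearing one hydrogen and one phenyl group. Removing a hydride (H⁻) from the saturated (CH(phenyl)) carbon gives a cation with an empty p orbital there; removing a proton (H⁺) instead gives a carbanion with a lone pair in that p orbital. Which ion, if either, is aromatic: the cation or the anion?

In either ion the ring is fully conjugated: every atom, including the new sp² carbon, supplies a p orbital.
Cation: 3 × 2 + 0 = 6 π electrons → 4(1)+2, aromatic.
Anion: 3 × 2 + 2 = 8 π electrons → 4(2), antiaromatic.

The cation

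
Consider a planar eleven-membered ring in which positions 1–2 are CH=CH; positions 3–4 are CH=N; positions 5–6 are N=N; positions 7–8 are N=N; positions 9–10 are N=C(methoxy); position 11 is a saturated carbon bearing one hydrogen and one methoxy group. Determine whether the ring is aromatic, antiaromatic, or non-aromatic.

Non-aromatic

Because that saturated carbon is sp³ and has no p orbital in the ring π system at the CH(methoxy) position, the π system cannot extend all the way around the ring.
Without a continuous loop of overlapping p orbitals the Hückel electron count never comes into play.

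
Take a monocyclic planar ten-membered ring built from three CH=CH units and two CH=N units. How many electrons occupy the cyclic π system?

Check conjugation: the double-bond atoms are sp², each contributing one p electron; each =N– nitrogen is pyridine-type (lone pair in the sp² plane, one electron in the p orbital) — every position has a p orbital, so the cyclic π system is continuous.
Tallying contributions gives 5 × 2 = 10 from the 5 double-bond units.

10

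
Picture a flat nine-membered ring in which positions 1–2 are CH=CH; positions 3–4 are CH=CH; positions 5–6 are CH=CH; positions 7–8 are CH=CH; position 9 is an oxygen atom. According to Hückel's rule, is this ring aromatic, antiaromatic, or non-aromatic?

Every ring atom contributes a p orbital perpendicular to the ring (each doubly-bonded ring atom is sp² with one p-orbital electron; the oxygen donates one lone pair from its p orbital), so the π system is cyclic and fully conjugated.
Adding the contributions, 4 × 2 = 8 from the double-bond units + 2 from the O atom = 10.
10 = 4(2) + 2, which satisfies Hückel's 4n+2 rule.

Aromatic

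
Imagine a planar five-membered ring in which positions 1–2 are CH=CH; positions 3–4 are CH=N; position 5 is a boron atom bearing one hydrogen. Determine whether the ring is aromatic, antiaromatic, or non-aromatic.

Check conjugation: each doubly-bonded ring atom is sp² with one p-orbital electron; each =N– nitrogen is pyridine-type (lone pair in the sp² plane, one electron in the p orbital); the boron has an empty p orbital — every position has a p orbital, so the cyclic π system is continuous.
Adding the contributions, 2 × 2 = 4 from the double-bond units + 0 from the BH atom = 4.
4 = 4(1); a planar, fully conjugated 4n system is antiaromatic.

Antiaromatic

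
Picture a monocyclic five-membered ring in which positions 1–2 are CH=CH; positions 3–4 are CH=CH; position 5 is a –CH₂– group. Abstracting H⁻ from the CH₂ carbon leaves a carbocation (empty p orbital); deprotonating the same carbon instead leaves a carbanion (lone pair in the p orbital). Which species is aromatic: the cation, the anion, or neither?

Once that carbon is sp², every ring atom has a p orbital and both ions are fully conjugated.
Cation: 2 × 2 + 0 = 4 π electrons → 4(1), antiaromatic.
Anion: 2 × 2 + 2 = 6 π electrons → 4(1)+2, aromatic.

The anion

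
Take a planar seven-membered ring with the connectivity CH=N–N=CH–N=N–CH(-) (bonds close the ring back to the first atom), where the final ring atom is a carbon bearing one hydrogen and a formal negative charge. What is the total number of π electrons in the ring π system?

The p orbitals form a continuous loop: every atom in a ring double bond is sp² and brings one electron to the p orbital; each =N– nitrogen is pyridine-type (lone pair in the sp² plane, one electron in the p orbital); the carbanion's lone pair occupies the p orbital. The ring is fully conjugated.
Counting π electrons: 3 × 2 = 6 from the double-bond units + 2 from the CH(-) atom = 8.

8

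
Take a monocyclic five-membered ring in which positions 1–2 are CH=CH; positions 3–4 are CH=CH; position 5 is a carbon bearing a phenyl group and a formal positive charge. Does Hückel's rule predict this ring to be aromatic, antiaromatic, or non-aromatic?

Antiaromatic

All ring atoms are sp² and supply a p orbital to the ring (every atom in a ring double bond is sp² and brings one electron to the p orbital; the carbocation has an empty p orbital); the conjugation is uninterrupted.
Tallying contributions gives 2 × 2 = 4 from the double-bond units + 0 from the C(phenyl)(+) atom = 4.
4 is a 4n count (n = 1), so the planar conjugated ring is antiaromatic.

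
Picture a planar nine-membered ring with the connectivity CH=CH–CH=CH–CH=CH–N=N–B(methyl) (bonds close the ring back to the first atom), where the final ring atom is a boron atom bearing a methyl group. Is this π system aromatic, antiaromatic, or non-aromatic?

Antiaromatic

Check conjugation: every atom in a ring double bond is sp² and brings one electron to the p orbital; each =N– nitrogen is pyridine-type (lone pair in the sp² plane, one electron in the p orbital); the boron has an empty p orbital — every position has a p orbital, so the cyclic π system is continuous.
Adding the contributions, 4 × 2 = 8 from the double-bond units + 0 from the B(methyl) atom = 8.
With 8 = 4·2 π electrons, Hückel's rule classifies the planar ring as antiaromatic.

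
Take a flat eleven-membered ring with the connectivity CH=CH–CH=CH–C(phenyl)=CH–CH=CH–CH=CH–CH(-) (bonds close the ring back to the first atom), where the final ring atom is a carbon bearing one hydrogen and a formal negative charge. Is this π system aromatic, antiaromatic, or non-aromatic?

Antiaromatic

All ring atoms are sp² and supply a p orbital to the ring (every atom in a ring double bond is sp² and brings one electron to the p orbital; the carbanion's lone pair occupies the p orbital); the conjugation is uninterrupted.
Counting π electrons: 5 × 2 = 10 from the double-bond units + 2 from the CH(-) atom = 12.
12 is a 4n count (n = 3), so the planar conjugated ring is antiaromatic.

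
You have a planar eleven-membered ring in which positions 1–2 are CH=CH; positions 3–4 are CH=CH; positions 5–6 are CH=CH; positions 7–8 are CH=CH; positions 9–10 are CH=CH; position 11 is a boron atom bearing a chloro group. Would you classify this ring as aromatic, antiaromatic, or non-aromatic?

Every ring atom contributes a p orbital perpendicular to the ring (each doubly-bonded ring atom is sp² with one p-orbital electron; the boron has an empty p orbital), so the π system is cyclic and fully conjugated.
π-electron count: 5 × 2 = 10 from the double-bond units + 0 from the B(chloro) atom = 10.
Since 10 = 4·2 + 2, the ring meets the 4n+2 criterion.

Aromatic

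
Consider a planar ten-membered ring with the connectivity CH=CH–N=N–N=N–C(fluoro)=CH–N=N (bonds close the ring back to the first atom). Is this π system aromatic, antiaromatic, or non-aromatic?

Every ring atom contributes a p orbital perpendicular to the ring (the double-bond atoms are sp², each contributing one p electron; each =N– nitrogen is pyridine-type (lone pair in the sp² plane, one electron in the p orbital)), so the π system is cyclic and fully conjugated.
Counting π electrons: 5 × 2 = 10 from the 5 double-bond units.
With 10 π electrons (n = 2), the Hückel 4n+2 condition holds.

Aromatic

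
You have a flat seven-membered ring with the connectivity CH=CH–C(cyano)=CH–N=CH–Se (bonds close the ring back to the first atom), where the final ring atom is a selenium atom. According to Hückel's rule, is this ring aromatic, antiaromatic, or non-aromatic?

The p orbitals form a continuous loop: the double-bond atoms are sp², each contributing one p electron; each sp² =N– keeps its lone pair in-plane and puts one electron into the π system; the selenium donates one lone pair from its p orbital. The ring is fully conjugated.
Adding the contributions, 3 × 2 = 6 from the double-bond units + 2 from the Se atom = 8.
With 8 = 4·2 π electrons, Hückel's rule classifies the planar ring as antiaromatic.

Antiaromatic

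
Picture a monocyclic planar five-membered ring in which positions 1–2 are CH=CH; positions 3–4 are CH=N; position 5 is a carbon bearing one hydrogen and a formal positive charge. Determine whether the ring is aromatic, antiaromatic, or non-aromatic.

Antiaromatic

The p orbitals form a continuous loop: each doubly-bonded ring atom is sp² with one p-orbital electron; the doubly-bonded nitrogens are pyridine-type — their lone pairs lie in the ring plane, leaving one electron in the p orbital; the carbocation has an empty p orbital. The ring is fully conjugated.
π-electron count: 2 × 2 = 4 from the double-bond units + 0 from the CH(+) atom = 4.
A 4n π count (4, n = 1) in a planar conjugated ring means antiaromatic.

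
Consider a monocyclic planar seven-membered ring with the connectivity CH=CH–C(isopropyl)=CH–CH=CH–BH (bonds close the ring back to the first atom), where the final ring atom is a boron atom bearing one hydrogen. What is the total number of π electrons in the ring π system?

Check conjugation: the double-bond atoms are sp², each contributing one p electron; the boron has an empty p orbital — every position has a p orbital, so the cyclic π system is continuous.
π-electron count: 3 × 2 = 6 from the double-bond units + 0 from the BH atom = 6.

6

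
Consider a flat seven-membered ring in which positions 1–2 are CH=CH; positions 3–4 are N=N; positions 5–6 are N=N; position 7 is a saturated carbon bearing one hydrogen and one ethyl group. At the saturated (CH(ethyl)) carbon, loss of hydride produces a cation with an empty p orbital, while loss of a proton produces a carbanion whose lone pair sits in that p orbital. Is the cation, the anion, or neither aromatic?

The cation

In either ion the ring is fully conjugated: every atom, including the new sp² carbon, supplies a p orbital.
Cation: 3 × 2 + 0 = 6 π electrons → 4(1)+2, aromatic.
Anion: 3 × 2 + 2 = 8 π electrons → 4(2), antiaromatic.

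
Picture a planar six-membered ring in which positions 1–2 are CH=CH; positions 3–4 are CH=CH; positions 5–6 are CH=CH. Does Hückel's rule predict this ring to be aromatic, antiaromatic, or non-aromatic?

Aromatic

Check conjugation: every atom in a ring double bond is sp² and brings one electron to the p orbital — every position has a p orbital, so the cyclic π system is continuous.
Adding the contributions, 3 × 2 = 6 from the 3 double-bond units.
That gives a 4n+2 count (6, n = 1).
(This ring is benzene.)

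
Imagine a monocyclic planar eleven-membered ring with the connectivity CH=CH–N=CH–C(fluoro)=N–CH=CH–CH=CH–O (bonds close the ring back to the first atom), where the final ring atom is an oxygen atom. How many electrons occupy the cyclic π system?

All ring atoms are sp² and supply a p orbital to the ring (the double-bond atoms are sp², each contributing one p electron; each =N– nitrogen is pyridine-type (lone pair in the sp² plane, one electron in the p orbital); the oxygen donates one lone pair from its p orbital); the conjugation is uninterrupted.
Counting π electrons: 5 × 2 = 10 from the double-bond units + 2 from the O atom = 12.

12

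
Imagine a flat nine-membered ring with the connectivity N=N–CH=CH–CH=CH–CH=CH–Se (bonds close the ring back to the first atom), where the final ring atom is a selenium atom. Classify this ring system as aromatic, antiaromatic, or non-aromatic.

Aromatic

All ring atoms are sp² and supply a p orbital to the ring (each doubly-bonded ring atom is sp² with one p-orbital electron; the doubly-bonded nitrogens are pyridine-type — their lone pairs lie in the ring plane, leaving one electron in the p orbital; the selenium donates one lone pair from its p orbital); the conjugation is uninterrupted.
Tallying contributions gives 4 × 2 = 8 from the double-bond units + 2 from the Se atom = 10.
Since 10 = 4·2 + 2, the ring meets the 4n+2 criterion.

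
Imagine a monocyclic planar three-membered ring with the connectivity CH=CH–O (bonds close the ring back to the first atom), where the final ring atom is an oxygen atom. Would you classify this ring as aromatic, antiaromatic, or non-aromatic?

Antiaromatic

All ring atoms are sp² and supply a p orbital to the ring (the double-bond atoms are sp², each contributing one p electron; the oxygen donates one lone pair from its p orbital); the conjugation is uninterrupted.
Counting π electrons: 1 × 2 = 2 from the double-bond unit + 2 from the O atom = 4.
4 is a 4n count (n = 1), so the planar conjugated ring is antiaromatic.
(This ring is oxirene.)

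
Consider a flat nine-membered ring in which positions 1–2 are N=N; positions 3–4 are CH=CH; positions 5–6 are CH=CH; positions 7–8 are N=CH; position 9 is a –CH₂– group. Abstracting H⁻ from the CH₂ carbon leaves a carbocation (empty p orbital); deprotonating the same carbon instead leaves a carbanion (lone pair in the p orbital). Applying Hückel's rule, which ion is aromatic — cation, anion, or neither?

In both ions every ring atom is sp² and contributes a p orbital, so both rings are fully conjugated.
Cation: 4 × 2 + 0 = 8 π electrons → 4(2), antiaromatic.
Anion: 4 × 2 + 2 = 10 π electrons → 4(2)+2, aromatic.

The anion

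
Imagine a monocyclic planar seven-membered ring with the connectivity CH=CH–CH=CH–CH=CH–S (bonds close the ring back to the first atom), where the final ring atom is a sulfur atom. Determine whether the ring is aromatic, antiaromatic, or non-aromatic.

Every ring atom contributes a p orbital perpendicular to the ring (each doubly-bonded ring atom is sp² with one p-orbital electron; the sulfur donates one lone pair from its p orbital), so the π system is cyclic and fully conjugated.
Adding the contributions, 3 × 2 = 6 from the double-bond units + 2 from the S atom = 8.
A 4n π count (8, n = 2) in a planar conjugated ring means antiaromatic.

Antiaromatic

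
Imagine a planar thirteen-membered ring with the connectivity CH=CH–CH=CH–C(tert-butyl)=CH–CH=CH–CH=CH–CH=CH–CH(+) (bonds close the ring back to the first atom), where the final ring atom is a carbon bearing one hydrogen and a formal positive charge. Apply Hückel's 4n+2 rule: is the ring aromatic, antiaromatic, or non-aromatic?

Antiaromatic

All ring atoms are sp² and supply a p orbital to the ring (each doubly-bonded ring atom is sp² with one p-orbital electron; the carbocation has an empty p orbital); the conjugation is uninterrupted.
Adding the contributions, 6 × 2 = 12 from the double-bond units + 0 from the CH(+) atom = 12.
With 12 = 4·3 π electrons, Hückel's rule classifies the planar ring as antiaromatic.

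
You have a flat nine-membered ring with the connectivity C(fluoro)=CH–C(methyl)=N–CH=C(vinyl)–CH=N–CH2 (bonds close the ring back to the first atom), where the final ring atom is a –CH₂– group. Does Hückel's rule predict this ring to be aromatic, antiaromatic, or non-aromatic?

At the CH2 position, the tetrahedral CH₂ carbon is sp³ and has no p orbital in the ring π system; the ring's p-orbital overlap is broken there.
Without a continuous loop of overlapping p orbitals the Hückel electron count never comes into play.

Non-aromatic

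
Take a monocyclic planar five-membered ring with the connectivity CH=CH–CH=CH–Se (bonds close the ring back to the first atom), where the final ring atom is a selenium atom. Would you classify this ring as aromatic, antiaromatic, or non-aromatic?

Aromatic

All ring atoms are sp² and supply a p orbital to the ring (every atom in a ring double bond is sp² and brings one electron to the p orbital; the selenium donates one lone pair from its p orbital); the conjugation is uninterrupted.
Counting π electrons: 2 × 2 = 4 from the double-bond units + 2 from the Se atom = 6.
Since 6 = 4·1 + 2, the ring meets the 4n+2 criterion.
(The species described is selenophene.)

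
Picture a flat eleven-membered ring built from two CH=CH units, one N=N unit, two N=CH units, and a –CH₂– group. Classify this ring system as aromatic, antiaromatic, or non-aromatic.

Non-aromatic

The CH2 carbon is saturated: the tetrahedral CH₂ carbon is sp³ and has no p orbital in the ring π system. Conjugation is not continuous around the ring.
A ring that is not fully conjugated cannot be aromatic or antiaromatic regardless of its π-electron count.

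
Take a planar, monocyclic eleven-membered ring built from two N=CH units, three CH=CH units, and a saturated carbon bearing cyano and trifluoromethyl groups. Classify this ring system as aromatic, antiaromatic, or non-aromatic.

The C(cyano)(trifluoromethyl) position has four σ bonds — that saturated carbon is sp³ and has no p orbital in the ring π system — so the cyclic conjugation is interrupted.
Without a continuous loop of overlapping p orbitals the Hückel electron count never comes into play.

Non-aromatic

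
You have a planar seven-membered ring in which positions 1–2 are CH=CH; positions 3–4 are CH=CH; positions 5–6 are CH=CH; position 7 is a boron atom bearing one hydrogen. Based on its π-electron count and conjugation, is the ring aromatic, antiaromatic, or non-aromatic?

Aromatic

Every ring atom contributes a p orbital perpendicular to the ring (each doubly-bonded ring atom is sp² with one p-orbital electron; the boron has an empty p orbital), so the π system is cyclic and fully conjugated.
Counting π electrons: 3 × 2 = 6 from the double-bond units + 0 from the BH atom = 6.
6 = 4(1) + 2, which satisfies Hückel's 4n+2 rule.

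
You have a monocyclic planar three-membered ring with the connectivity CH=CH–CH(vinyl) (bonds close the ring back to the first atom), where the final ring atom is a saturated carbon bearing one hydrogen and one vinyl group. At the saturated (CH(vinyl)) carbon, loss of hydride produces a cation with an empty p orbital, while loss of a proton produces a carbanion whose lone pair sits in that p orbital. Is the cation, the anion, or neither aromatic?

In both ions every ring atom is sp² and contributes a p orbital, so both rings are fully conjugated.
Cation: 1 × 2 + 0 = 2 π electrons → 4(0)+2, aromatic.
Anion: 1 × 2 + 2 = 4 π electrons → 4(1), antiaromatic.

The cation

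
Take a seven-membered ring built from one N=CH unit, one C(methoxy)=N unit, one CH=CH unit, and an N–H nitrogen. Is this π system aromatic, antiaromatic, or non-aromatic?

Antiaromatic

The p orbitals form a continuous loop: each doubly-bonded ring atom is sp² with one p-orbital electron; the doubly-bonded nitrogens are pyridine-type — their lone pairs lie in the ring plane, leaving one electron in the p orbital; the pyrrole-type nitrogen donates its lone pair from the p orbital. The ring is fully conjugated.
Counting π electrons: 3 × 2 = 6 from the double-bond units + 2 from the NH atom = 8.
With 8 = 4·2 π electrons, Hückel's rule classifies the planar ring as antiaromatic.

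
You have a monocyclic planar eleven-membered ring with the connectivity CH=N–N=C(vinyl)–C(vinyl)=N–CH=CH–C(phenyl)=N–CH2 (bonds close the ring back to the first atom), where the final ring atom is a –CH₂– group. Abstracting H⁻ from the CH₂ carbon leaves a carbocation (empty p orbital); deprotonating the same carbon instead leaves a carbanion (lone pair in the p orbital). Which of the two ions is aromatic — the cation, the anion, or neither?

Both ions have a continuous loop of p orbitals — each ring atom is sp².
Cation: 5 × 2 + 0 = 10 π electrons → 4(2)+2, aromatic.
Anion: 5 × 2 + 2 = 12 π electrons → 4(3), antiaromatic.

The cation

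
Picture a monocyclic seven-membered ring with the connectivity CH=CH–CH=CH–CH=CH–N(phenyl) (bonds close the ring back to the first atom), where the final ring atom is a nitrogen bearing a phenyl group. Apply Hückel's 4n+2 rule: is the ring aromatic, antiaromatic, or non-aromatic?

The p orbitals form a continuous loop: each doubly-bonded ring atom is sp² with one p-orbital electron; the pyrrole-type nitrogen donates its lone pair from the p orbital. The ring is fully conjugated.
Adding the contributions, 3 × 2 = 6 from the double-bond units + 2 from the N(phenyl) atom = 8.
8 is a 4n count (n = 2), so the planar conjugated ring is antiaromatic.

Antiaromatic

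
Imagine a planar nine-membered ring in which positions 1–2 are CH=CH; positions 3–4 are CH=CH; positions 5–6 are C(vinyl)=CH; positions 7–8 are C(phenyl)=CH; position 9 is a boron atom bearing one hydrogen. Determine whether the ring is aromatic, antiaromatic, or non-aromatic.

Antiaromatic

Check conjugation: every atom in a ring double bond is sp² and brings one electron to the p orbital; the boron has an empty p orbital — every position has a p orbital, so the cyclic π system is continuous.
π-electron count: 4 × 2 = 8 from the double-bond units + 0 from the BH atom = 8.
8 = 4(2); a planar, fully conjugated 4n system is antiaromatic.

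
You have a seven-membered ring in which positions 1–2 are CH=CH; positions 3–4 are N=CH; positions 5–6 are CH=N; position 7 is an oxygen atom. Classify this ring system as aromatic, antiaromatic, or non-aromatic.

Antiaromatic

The p orbitals form a continuous loop: the double-bond atoms are sp², each contributing one p electron; each sp² =N– keeps its lone pair in-plane and puts one electron into the π system; the oxygen donates one lone pair from its p orbital. The ring is fully conjugated.
Adding the contributions, 3 × 2 = 6 from the double-bond units + 2 from the O atom = 8.
8 is a 4n count (n = 2), so the planar conjugated ring is antiaromatic.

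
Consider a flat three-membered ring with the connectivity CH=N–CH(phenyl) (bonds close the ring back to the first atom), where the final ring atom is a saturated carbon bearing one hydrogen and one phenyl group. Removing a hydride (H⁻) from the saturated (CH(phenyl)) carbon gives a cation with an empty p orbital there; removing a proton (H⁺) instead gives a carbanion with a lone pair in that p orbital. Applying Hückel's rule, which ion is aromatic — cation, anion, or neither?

The cation

Both ions have a continuous loop of p orbitals — each ring atom is sp².
Cation: 1 × 2 + 0 = 2 π electrons → 4(0)+2, aromatic.
Anion: 1 × 2 + 2 = 4 π electrons → 4(1), antiaromatic.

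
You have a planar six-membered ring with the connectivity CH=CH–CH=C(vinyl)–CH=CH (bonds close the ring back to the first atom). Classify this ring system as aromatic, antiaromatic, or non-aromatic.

Aromatic

The p orbitals form a continuous loop: each doubly-bonded ring atom is sp² with one p-orbital electron. The ring is fully conjugated.
Adding the contributions, 3 × 2 = 6 from the 3 double-bond units.
Since 6 = 4·1 + 2, the ring meets the 4n+2 criterion.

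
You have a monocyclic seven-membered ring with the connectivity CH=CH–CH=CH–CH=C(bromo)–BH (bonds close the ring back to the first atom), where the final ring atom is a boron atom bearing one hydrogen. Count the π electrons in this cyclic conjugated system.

Every ring atom contributes a p orbital perpendicular to the ring (each doubly-bonded ring atom is sp² with one p-orbital electron; the boron has an empty p orbital), so the π system is cyclic and fully conjugated.
Adding the contributions, 3 × 2 = 6 from the double-bond units + 0 from the BH atom = 6.

6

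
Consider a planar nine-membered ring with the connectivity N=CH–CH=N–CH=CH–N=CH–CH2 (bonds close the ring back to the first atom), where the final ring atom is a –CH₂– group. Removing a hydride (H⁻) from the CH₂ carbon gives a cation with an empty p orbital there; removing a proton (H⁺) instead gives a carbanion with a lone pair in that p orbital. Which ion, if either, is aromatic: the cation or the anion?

The anion

In either ion the ring is fully conjugated: every atom, including the new sp² carbon, supplies a p orbital.
Cation: 4 × 2 + 0 = 8 π electrons → 4(2), antiaromatic.
Anion: 4 × 2 + 2 = 10 π electrons → 4(2)+2, aromatic.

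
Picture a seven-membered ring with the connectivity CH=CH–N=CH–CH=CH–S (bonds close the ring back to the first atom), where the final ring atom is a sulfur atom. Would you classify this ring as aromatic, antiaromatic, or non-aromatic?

The p orbitals form a continuous loop: every atom in a ring double bond is sp² and brings one electron to the p orbital; each =N– nitrogen is pyridine-type (lone pair in the sp² plane, one electron in the p orbital); the sulfur donates one lone pair from its p orbital. The ring is fully conjugated.
Adding the contributions, 3 × 2 = 6 from the double-bond units + 2 from the S atom = 8.
With 8 = 4·2 π electrons, Hückel's rule classifies the planar ring as antiaromatic.

Antiaromatic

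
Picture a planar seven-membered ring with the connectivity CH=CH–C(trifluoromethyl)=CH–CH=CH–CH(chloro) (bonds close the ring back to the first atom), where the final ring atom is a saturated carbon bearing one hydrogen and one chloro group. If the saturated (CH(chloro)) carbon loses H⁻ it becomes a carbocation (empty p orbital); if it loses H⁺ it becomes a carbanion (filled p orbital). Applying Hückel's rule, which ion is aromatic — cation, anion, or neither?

In either ion the ring is fully conjugated: every atom, including the new sp² carbon, supplies a p orbital.
Cation: 3 × 2 + 0 = 6 π electrons → 4(1)+2, aromatic.
Anion: 3 × 2 + 2 = 8 π electrons → 4(2), antiaromatic.

The cation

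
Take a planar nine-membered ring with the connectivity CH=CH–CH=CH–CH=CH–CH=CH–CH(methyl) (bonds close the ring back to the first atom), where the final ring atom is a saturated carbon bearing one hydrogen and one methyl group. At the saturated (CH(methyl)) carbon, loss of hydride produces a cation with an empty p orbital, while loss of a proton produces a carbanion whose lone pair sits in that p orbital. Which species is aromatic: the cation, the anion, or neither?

The anion

In either ion the ring is fully conjugated: every atom, including the new sp² carbon, supplies a p orbital.
Cation: 4 × 2 + 0 = 8 π electrons → 4(2), antiaromatic.
Anion: 4 × 2 + 2 = 10 π electrons → 4(2)+2, aromatic.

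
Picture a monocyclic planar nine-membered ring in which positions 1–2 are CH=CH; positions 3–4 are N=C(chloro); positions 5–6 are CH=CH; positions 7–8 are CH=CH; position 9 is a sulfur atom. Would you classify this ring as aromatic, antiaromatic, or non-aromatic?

All ring atoms are sp² and supply a p orbital to the ring (each doubly-bonded ring atom is sp² with one p-orbital electron; the doubly-bonded nitrogens are pyridine-type — their lone pairs lie in the ring plane, leaving one electron in the p orbital; the sulfur donates one lone pair from its p orbital); the conjugation is uninterrupted.
Counting π electrons: 4 × 2 = 8 from the double-bond units + 2 from the S atom = 10.
That gives a 4n+2 count (10, n = 2).

Aromatic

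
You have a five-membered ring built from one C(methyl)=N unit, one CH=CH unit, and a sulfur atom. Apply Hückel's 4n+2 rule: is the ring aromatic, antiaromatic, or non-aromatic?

All ring atoms are sp² and supply a p orbital to the ring (each doubly-bonded ring atom is sp² with one p-orbital electron; each =N– nitrogen is pyridine-type (lone pair in the sp² plane, one electron in the p orbital); the sulfur donates one lone pair from its p orbital); the conjugation is uninterrupted.
π-electron count: 2 × 2 = 4 from the double-bond units + 2 from the S atom = 6.
With 6 π electrons (n = 1), the Hückel 4n+2 condition holds.

Aromatic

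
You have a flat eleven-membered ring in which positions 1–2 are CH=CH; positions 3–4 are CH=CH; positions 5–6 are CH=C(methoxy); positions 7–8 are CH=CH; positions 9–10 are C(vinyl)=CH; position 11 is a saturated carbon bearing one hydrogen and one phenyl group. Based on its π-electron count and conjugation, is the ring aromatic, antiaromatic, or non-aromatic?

Non-aromatic

The CH(phenyl) carbon is saturated: that saturated carbon is sp³ and has no p orbital in the ring π system. Conjugation is not continuous around the ring.
Hückel's rule only applies to fully conjugated rings, so this one is simply non-aromatic.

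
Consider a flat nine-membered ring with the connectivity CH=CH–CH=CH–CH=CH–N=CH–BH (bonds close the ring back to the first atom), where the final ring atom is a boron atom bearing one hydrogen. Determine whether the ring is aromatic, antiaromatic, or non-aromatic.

Check conjugation: every atom in a ring double bond is sp² and brings one electron to the p orbital; each sp² =N– keeps its lone pair in-plane and puts one electron into the π system; the boron has an empty p orbital — every position has a p orbital, so the cyclic π system is continuous.
Adding the contributions, 4 × 2 = 8 from the double-bond units + 0 from the BH atom = 8.
8 = 4(2); a planar, fully conjugated 4n system is antiaromatic.

Antiaromatic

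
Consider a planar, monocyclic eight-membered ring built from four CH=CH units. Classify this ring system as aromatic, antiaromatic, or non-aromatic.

Antiaromatic

Check conjugation: the double-bond atoms are sp², each contributing one p electron — every position has a p orbital, so the cyclic π system is continuous.
Counting π electrons: 4 × 2 = 8 from the 4 double-bond units.
8 = 4(2); a planar, fully conjugated 4n system is antiaromatic.
(This ring is cyclooctatetraene.)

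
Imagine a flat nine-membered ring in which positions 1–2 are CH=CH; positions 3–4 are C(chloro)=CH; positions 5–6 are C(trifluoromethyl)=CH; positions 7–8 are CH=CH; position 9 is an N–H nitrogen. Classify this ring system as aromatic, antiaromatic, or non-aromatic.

Every ring atom contributes a p orbital perpendicular to the ring (the double-bond atoms are sp², each contributing one p electron; the pyrrole-type nitrogen donates its lone pair from the p orbital), so the π system is cyclic and fully conjugated.
Adding the contributions, 4 × 2 = 8 from the double-bond units + 2 from the NH atom = 10.
Since 10 = 4·2 + 2, the ring meets the 4n+2 criterion.

Aromatic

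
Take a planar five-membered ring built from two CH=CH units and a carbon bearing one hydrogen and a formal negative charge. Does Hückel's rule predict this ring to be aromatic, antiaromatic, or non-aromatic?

Aromatic

All ring atoms are sp² and supply a p orbital to the ring (each doubly-bonded ring atom is sp² with one p-orbital electron; the carbanion's lone pair occupies the p orbital); the conjugation is uninterrupted.
Adding the contributions, 2 × 2 = 4 from the double-bond units + 2 from the CH(-) atom = 6.
6 = 4(1) + 2, which satisfies Hückel's 4n+2 rule.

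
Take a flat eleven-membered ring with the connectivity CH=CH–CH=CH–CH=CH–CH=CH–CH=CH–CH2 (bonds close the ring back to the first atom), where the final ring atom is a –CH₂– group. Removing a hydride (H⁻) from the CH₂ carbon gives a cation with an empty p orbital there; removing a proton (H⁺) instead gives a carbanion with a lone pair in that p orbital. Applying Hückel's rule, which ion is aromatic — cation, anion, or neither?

The cation

In both ions every ring atom is sp² and contributes a p orbital, so both rings are fully conjugated.
Cation: 5 × 2 + 0 = 10 π electrons → 4(2)+2, aromatic.
Anion: 5 × 2 + 2 = 12 π electrons → 4(3), antiaromatic.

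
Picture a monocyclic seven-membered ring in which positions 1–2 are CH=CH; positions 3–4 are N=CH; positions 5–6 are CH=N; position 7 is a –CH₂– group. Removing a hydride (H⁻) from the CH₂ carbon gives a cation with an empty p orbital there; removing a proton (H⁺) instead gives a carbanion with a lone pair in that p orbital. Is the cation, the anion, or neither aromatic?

In either ion the ring is fully conjugated: every atom, including the new sp² carbon, supplies a p orbital.
Cation: 3 × 2 + 0 = 6 π electrons → 4(1)+2, aromatic.
Anion: 3 × 2 + 2 = 8 π electrons → 4(2), antiaromatic.

The cation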